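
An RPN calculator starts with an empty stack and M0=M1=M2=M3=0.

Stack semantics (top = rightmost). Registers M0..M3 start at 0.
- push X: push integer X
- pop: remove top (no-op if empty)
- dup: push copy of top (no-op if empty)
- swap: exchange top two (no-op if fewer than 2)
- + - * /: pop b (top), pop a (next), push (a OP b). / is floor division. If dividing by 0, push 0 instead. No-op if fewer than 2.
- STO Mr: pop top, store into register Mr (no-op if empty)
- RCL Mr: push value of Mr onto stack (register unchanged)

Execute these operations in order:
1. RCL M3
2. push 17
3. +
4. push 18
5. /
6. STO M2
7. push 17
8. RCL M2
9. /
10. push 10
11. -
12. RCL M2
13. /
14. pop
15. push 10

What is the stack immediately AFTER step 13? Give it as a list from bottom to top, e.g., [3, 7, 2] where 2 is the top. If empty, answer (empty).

After op 1 (RCL M3): stack=[0] mem=[0,0,0,0]
After op 2 (push 17): stack=[0,17] mem=[0,0,0,0]
After op 3 (+): stack=[17] mem=[0,0,0,0]
After op 4 (push 18): stack=[17,18] mem=[0,0,0,0]
After op 5 (/): stack=[0] mem=[0,0,0,0]
After op 6 (STO M2): stack=[empty] mem=[0,0,0,0]
After op 7 (push 17): stack=[17] mem=[0,0,0,0]
After op 8 (RCL M2): stack=[17,0] mem=[0,0,0,0]
After op 9 (/): stack=[0] mem=[0,0,0,0]
After op 10 (push 10): stack=[0,10] mem=[0,0,0,0]
After op 11 (-): stack=[-10] mem=[0,0,0,0]
After op 12 (RCL M2): stack=[-10,0] mem=[0,0,0,0]
After op 13 (/): stack=[0] mem=[0,0,0,0]

[0]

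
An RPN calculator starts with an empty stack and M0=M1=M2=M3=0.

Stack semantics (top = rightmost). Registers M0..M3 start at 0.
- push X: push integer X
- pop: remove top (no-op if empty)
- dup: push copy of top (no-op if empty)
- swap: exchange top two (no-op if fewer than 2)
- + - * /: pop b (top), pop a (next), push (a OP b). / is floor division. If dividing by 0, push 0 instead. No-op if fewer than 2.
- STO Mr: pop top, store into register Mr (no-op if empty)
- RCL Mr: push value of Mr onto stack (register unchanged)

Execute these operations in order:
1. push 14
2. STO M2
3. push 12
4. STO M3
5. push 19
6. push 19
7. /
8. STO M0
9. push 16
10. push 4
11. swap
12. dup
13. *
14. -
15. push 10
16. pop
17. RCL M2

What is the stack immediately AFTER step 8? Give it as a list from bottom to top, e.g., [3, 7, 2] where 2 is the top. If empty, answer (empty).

After op 1 (push 14): stack=[14] mem=[0,0,0,0]
After op 2 (STO M2): stack=[empty] mem=[0,0,14,0]
After op 3 (push 12): stack=[12] mem=[0,0,14,0]
After op 4 (STO M3): stack=[empty] mem=[0,0,14,12]
After op 5 (push 19): stack=[19] mem=[0,0,14,12]
After op 6 (push 19): stack=[19,19] mem=[0,0,14,12]
After op 7 (/): stack=[1] mem=[0,0,14,12]
After op 8 (STO M0): stack=[empty] mem=[1,0,14,12]

(empty)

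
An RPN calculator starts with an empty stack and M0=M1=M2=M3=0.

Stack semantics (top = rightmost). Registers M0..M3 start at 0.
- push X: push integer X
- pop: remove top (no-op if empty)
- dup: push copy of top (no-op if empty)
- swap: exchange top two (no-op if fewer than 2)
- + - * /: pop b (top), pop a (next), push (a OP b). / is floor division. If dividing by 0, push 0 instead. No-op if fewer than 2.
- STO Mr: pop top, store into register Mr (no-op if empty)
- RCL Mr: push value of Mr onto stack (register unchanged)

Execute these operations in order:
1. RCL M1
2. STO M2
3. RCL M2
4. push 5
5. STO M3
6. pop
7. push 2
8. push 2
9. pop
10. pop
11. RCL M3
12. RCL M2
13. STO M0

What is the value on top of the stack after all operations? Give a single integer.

After op 1 (RCL M1): stack=[0] mem=[0,0,0,0]
After op 2 (STO M2): stack=[empty] mem=[0,0,0,0]
After op 3 (RCL M2): stack=[0] mem=[0,0,0,0]
After op 4 (push 5): stack=[0,5] mem=[0,0,0,0]
After op 5 (STO M3): stack=[0] mem=[0,0,0,5]
After op 6 (pop): stack=[empty] mem=[0,0,0,5]
After op 7 (push 2): stack=[2] mem=[0,0,0,5]
After op 8 (push 2): stack=[2,2] mem=[0,0,0,5]
After op 9 (pop): stack=[2] mem=[0,0,0,5]
After op 10 (pop): stack=[empty] mem=[0,0,0,5]
After op 11 (RCL M3): stack=[5] mem=[0,0,0,5]
After op 12 (RCL M2): stack=[5,0] mem=[0,0,0,5]
After op 13 (STO M0): stack=[5] mem=[0,0,0,5]

Answer: 5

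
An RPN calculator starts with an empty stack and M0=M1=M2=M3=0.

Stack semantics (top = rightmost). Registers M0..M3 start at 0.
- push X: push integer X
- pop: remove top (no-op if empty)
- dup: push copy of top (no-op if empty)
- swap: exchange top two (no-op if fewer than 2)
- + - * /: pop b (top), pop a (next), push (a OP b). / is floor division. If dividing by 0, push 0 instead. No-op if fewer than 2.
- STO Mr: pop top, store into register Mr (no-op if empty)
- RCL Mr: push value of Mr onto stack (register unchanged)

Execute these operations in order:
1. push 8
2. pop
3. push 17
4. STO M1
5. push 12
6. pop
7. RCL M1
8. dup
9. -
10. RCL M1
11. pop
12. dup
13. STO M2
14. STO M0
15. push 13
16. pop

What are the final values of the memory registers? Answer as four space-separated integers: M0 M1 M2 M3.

Answer: 0 17 0 0

Derivation:
After op 1 (push 8): stack=[8] mem=[0,0,0,0]
After op 2 (pop): stack=[empty] mem=[0,0,0,0]
After op 3 (push 17): stack=[17] mem=[0,0,0,0]
After op 4 (STO M1): stack=[empty] mem=[0,17,0,0]
After op 5 (push 12): stack=[12] mem=[0,17,0,0]
After op 6 (pop): stack=[empty] mem=[0,17,0,0]
After op 7 (RCL M1): stack=[17] mem=[0,17,0,0]
After op 8 (dup): stack=[17,17] mem=[0,17,0,0]
After op 9 (-): stack=[0] mem=[0,17,0,0]
After op 10 (RCL M1): stack=[0,17] mem=[0,17,0,0]
After op 11 (pop): stack=[0] mem=[0,17,0,0]
After op 12 (dup): stack=[0,0] mem=[0,17,0,0]
After op 13 (STO M2): stack=[0] mem=[0,17,0,0]
After op 14 (STO M0): stack=[empty] mem=[0,17,0,0]
After op 15 (push 13): stack=[13] mem=[0,17,0,0]
After op 16 (pop): stack=[empty] mem=[0,17,0,0]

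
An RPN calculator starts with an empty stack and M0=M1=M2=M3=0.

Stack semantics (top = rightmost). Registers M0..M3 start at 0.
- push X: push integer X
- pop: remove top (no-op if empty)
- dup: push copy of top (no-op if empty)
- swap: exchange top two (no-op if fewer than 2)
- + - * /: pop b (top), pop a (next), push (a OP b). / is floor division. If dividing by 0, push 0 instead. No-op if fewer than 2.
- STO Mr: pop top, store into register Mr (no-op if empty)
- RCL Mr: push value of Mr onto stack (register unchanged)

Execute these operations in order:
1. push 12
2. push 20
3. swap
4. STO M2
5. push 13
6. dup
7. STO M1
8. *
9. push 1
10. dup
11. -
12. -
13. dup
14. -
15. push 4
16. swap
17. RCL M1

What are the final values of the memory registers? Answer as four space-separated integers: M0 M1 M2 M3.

After op 1 (push 12): stack=[12] mem=[0,0,0,0]
After op 2 (push 20): stack=[12,20] mem=[0,0,0,0]
After op 3 (swap): stack=[20,12] mem=[0,0,0,0]
After op 4 (STO M2): stack=[20] mem=[0,0,12,0]
After op 5 (push 13): stack=[20,13] mem=[0,0,12,0]
After op 6 (dup): stack=[20,13,13] mem=[0,0,12,0]
After op 7 (STO M1): stack=[20,13] mem=[0,13,12,0]
After op 8 (*): stack=[260] mem=[0,13,12,0]
After op 9 (push 1): stack=[260,1] mem=[0,13,12,0]
After op 10 (dup): stack=[260,1,1] mem=[0,13,12,0]
After op 11 (-): stack=[260,0] mem=[0,13,12,0]
After op 12 (-): stack=[260] mem=[0,13,12,0]
After op 13 (dup): stack=[260,260] mem=[0,13,12,0]
After op 14 (-): stack=[0] mem=[0,13,12,0]
After op 15 (push 4): stack=[0,4] mem=[0,13,12,0]
After op 16 (swap): stack=[4,0] mem=[0,13,12,0]
After op 17 (RCL M1): stack=[4,0,13] mem=[0,13,12,0]

Answer: 0 13 12 0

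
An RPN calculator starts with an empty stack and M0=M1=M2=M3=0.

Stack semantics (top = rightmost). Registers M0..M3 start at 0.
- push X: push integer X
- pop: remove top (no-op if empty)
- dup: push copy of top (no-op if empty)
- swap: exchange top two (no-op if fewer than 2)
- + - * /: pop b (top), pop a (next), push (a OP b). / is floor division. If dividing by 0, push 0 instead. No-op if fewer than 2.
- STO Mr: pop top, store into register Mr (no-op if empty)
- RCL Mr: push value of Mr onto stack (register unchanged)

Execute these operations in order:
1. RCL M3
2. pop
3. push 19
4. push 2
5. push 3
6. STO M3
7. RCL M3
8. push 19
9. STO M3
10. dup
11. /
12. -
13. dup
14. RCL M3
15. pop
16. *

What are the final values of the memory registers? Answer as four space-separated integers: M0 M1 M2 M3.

After op 1 (RCL M3): stack=[0] mem=[0,0,0,0]
After op 2 (pop): stack=[empty] mem=[0,0,0,0]
After op 3 (push 19): stack=[19] mem=[0,0,0,0]
After op 4 (push 2): stack=[19,2] mem=[0,0,0,0]
After op 5 (push 3): stack=[19,2,3] mem=[0,0,0,0]
After op 6 (STO M3): stack=[19,2] mem=[0,0,0,3]
After op 7 (RCL M3): stack=[19,2,3] mem=[0,0,0,3]
After op 8 (push 19): stack=[19,2,3,19] mem=[0,0,0,3]
After op 9 (STO M3): stack=[19,2,3] mem=[0,0,0,19]
After op 10 (dup): stack=[19,2,3,3] mem=[0,0,0,19]
After op 11 (/): stack=[19,2,1] mem=[0,0,0,19]
After op 12 (-): stack=[19,1] mem=[0,0,0,19]
After op 13 (dup): stack=[19,1,1] mem=[0,0,0,19]
After op 14 (RCL M3): stack=[19,1,1,19] mem=[0,0,0,19]
After op 15 (pop): stack=[19,1,1] mem=[0,0,0,19]
After op 16 (*): stack=[19,1] mem=[0,0,0,19]

Answer: 0 0 0 19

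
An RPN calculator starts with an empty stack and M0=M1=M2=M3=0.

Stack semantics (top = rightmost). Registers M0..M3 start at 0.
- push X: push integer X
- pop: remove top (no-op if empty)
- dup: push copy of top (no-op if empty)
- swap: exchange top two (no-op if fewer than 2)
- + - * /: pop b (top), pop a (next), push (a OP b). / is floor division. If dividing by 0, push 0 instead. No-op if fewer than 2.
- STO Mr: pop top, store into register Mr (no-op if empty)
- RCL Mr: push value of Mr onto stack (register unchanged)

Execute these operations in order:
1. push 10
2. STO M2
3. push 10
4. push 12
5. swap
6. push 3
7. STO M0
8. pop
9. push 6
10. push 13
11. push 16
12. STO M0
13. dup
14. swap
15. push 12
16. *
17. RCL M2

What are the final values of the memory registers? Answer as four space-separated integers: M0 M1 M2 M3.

After op 1 (push 10): stack=[10] mem=[0,0,0,0]
After op 2 (STO M2): stack=[empty] mem=[0,0,10,0]
After op 3 (push 10): stack=[10] mem=[0,0,10,0]
After op 4 (push 12): stack=[10,12] mem=[0,0,10,0]
After op 5 (swap): stack=[12,10] mem=[0,0,10,0]
After op 6 (push 3): stack=[12,10,3] mem=[0,0,10,0]
After op 7 (STO M0): stack=[12,10] mem=[3,0,10,0]
After op 8 (pop): stack=[12] mem=[3,0,10,0]
After op 9 (push 6): stack=[12,6] mem=[3,0,10,0]
After op 10 (push 13): stack=[12,6,13] mem=[3,0,10,0]
After op 11 (push 16): stack=[12,6,13,16] mem=[3,0,10,0]
After op 12 (STO M0): stack=[12,6,13] mem=[16,0,10,0]
After op 13 (dup): stack=[12,6,13,13] mem=[16,0,10,0]
After op 14 (swap): stack=[12,6,13,13] mem=[16,0,10,0]
After op 15 (push 12): stack=[12,6,13,13,12] mem=[16,0,10,0]
After op 16 (*): stack=[12,6,13,156] mem=[16,0,10,0]
After op 17 (RCL M2): stack=[12,6,13,156,10] mem=[16,0,10,0]

Answer: 16 0 10 0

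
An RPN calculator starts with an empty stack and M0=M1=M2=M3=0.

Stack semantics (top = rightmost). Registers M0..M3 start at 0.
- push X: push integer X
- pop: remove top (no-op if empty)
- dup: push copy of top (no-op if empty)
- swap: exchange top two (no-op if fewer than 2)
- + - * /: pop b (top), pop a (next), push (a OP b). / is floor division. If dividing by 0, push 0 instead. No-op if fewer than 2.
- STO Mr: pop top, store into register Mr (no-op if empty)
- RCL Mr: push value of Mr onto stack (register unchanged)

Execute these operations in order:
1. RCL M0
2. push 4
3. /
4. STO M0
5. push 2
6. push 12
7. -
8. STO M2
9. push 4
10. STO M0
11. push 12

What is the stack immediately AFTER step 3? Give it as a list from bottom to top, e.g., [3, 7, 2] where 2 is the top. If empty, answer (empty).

After op 1 (RCL M0): stack=[0] mem=[0,0,0,0]
After op 2 (push 4): stack=[0,4] mem=[0,0,0,0]
After op 3 (/): stack=[0] mem=[0,0,0,0]

[0]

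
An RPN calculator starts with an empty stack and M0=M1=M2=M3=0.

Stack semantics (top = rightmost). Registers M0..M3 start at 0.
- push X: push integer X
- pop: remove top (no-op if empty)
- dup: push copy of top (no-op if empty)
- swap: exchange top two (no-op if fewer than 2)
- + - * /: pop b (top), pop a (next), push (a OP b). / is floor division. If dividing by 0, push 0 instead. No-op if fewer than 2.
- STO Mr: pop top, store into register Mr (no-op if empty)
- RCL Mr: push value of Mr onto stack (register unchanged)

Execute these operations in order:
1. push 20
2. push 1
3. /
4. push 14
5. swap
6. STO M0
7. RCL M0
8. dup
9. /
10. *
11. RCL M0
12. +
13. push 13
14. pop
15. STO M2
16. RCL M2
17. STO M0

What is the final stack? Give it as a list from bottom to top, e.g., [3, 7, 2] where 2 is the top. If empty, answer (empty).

After op 1 (push 20): stack=[20] mem=[0,0,0,0]
After op 2 (push 1): stack=[20,1] mem=[0,0,0,0]
After op 3 (/): stack=[20] mem=[0,0,0,0]
After op 4 (push 14): stack=[20,14] mem=[0,0,0,0]
After op 5 (swap): stack=[14,20] mem=[0,0,0,0]
After op 6 (STO M0): stack=[14] mem=[20,0,0,0]
After op 7 (RCL M0): stack=[14,20] mem=[20,0,0,0]
After op 8 (dup): stack=[14,20,20] mem=[20,0,0,0]
After op 9 (/): stack=[14,1] mem=[20,0,0,0]
After op 10 (*): stack=[14] mem=[20,0,0,0]
After op 11 (RCL M0): stack=[14,20] mem=[20,0,0,0]
After op 12 (+): stack=[34] mem=[20,0,0,0]
After op 13 (push 13): stack=[34,13] mem=[20,0,0,0]
After op 14 (pop): stack=[34] mem=[20,0,0,0]
After op 15 (STO M2): stack=[empty] mem=[20,0,34,0]
After op 16 (RCL M2): stack=[34] mem=[20,0,34,0]
After op 17 (STO M0): stack=[empty] mem=[34,0,34,0]

Answer: (empty)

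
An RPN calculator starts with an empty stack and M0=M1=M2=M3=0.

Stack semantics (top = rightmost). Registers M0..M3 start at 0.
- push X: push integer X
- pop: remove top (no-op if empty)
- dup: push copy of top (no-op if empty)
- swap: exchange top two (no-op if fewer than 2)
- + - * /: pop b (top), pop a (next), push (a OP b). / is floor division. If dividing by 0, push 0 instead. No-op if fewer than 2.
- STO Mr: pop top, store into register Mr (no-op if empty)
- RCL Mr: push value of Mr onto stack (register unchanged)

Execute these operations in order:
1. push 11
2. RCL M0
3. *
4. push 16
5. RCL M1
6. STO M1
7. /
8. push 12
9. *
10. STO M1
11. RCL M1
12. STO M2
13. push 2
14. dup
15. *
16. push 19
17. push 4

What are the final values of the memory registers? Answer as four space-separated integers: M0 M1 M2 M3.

After op 1 (push 11): stack=[11] mem=[0,0,0,0]
After op 2 (RCL M0): stack=[11,0] mem=[0,0,0,0]
After op 3 (*): stack=[0] mem=[0,0,0,0]
After op 4 (push 16): stack=[0,16] mem=[0,0,0,0]
After op 5 (RCL M1): stack=[0,16,0] mem=[0,0,0,0]
After op 6 (STO M1): stack=[0,16] mem=[0,0,0,0]
After op 7 (/): stack=[0] mem=[0,0,0,0]
After op 8 (push 12): stack=[0,12] mem=[0,0,0,0]
After op 9 (*): stack=[0] mem=[0,0,0,0]
After op 10 (STO M1): stack=[empty] mem=[0,0,0,0]
After op 11 (RCL M1): stack=[0] mem=[0,0,0,0]
After op 12 (STO M2): stack=[empty] mem=[0,0,0,0]
After op 13 (push 2): stack=[2] mem=[0,0,0,0]
After op 14 (dup): stack=[2,2] mem=[0,0,0,0]
After op 15 (*): stack=[4] mem=[0,0,0,0]
After op 16 (push 19): stack=[4,19] mem=[0,0,0,0]
After op 17 (push 4): stack=[4,19,4] mem=[0,0,0,0]

Answer: 0 0 0 0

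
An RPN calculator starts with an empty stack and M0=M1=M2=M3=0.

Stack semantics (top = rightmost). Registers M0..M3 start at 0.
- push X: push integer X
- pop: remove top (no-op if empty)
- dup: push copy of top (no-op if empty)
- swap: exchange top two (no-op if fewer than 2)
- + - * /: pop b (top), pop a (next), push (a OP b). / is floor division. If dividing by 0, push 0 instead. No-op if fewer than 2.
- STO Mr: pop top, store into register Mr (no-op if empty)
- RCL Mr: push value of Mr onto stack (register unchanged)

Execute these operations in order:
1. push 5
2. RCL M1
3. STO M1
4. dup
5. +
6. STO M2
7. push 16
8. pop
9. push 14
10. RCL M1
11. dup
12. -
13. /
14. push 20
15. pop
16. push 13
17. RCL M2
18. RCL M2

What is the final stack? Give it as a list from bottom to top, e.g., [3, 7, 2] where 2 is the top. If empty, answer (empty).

After op 1 (push 5): stack=[5] mem=[0,0,0,0]
After op 2 (RCL M1): stack=[5,0] mem=[0,0,0,0]
After op 3 (STO M1): stack=[5] mem=[0,0,0,0]
After op 4 (dup): stack=[5,5] mem=[0,0,0,0]
After op 5 (+): stack=[10] mem=[0,0,0,0]
After op 6 (STO M2): stack=[empty] mem=[0,0,10,0]
After op 7 (push 16): stack=[16] mem=[0,0,10,0]
After op 8 (pop): stack=[empty] mem=[0,0,10,0]
After op 9 (push 14): stack=[14] mem=[0,0,10,0]
After op 10 (RCL M1): stack=[14,0] mem=[0,0,10,0]
After op 11 (dup): stack=[14,0,0] mem=[0,0,10,0]
After op 12 (-): stack=[14,0] mem=[0,0,10,0]
After op 13 (/): stack=[0] mem=[0,0,10,0]
After op 14 (push 20): stack=[0,20] mem=[0,0,10,0]
After op 15 (pop): stack=[0] mem=[0,0,10,0]
After op 16 (push 13): stack=[0,13] mem=[0,0,10,0]
After op 17 (RCL M2): stack=[0,13,10] mem=[0,0,10,0]
After op 18 (RCL M2): stack=[0,13,10,10] mem=[0,0,10,0]

Answer: [0, 13, 10, 10]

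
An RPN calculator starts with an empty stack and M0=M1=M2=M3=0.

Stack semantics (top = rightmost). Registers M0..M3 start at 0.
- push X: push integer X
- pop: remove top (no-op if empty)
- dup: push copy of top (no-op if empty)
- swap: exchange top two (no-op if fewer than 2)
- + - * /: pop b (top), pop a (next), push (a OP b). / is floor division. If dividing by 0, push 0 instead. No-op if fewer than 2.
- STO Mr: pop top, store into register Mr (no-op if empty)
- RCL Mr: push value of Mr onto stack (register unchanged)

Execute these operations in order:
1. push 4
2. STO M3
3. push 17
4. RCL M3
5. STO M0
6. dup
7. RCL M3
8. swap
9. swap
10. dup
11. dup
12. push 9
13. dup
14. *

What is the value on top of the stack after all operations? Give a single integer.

Answer: 81

Derivation:
After op 1 (push 4): stack=[4] mem=[0,0,0,0]
After op 2 (STO M3): stack=[empty] mem=[0,0,0,4]
After op 3 (push 17): stack=[17] mem=[0,0,0,4]
After op 4 (RCL M3): stack=[17,4] mem=[0,0,0,4]
After op 5 (STO M0): stack=[17] mem=[4,0,0,4]
After op 6 (dup): stack=[17,17] mem=[4,0,0,4]
After op 7 (RCL M3): stack=[17,17,4] mem=[4,0,0,4]
After op 8 (swap): stack=[17,4,17] mem=[4,0,0,4]
After op 9 (swap): stack=[17,17,4] mem=[4,0,0,4]
After op 10 (dup): stack=[17,17,4,4] mem=[4,0,0,4]
After op 11 (dup): stack=[17,17,4,4,4] mem=[4,0,0,4]
After op 12 (push 9): stack=[17,17,4,4,4,9] mem=[4,0,0,4]
After op 13 (dup): stack=[17,17,4,4,4,9,9] mem=[4,0,0,4]
After op 14 (*): stack=[17,17,4,4,4,81] mem=[4,0,0,4]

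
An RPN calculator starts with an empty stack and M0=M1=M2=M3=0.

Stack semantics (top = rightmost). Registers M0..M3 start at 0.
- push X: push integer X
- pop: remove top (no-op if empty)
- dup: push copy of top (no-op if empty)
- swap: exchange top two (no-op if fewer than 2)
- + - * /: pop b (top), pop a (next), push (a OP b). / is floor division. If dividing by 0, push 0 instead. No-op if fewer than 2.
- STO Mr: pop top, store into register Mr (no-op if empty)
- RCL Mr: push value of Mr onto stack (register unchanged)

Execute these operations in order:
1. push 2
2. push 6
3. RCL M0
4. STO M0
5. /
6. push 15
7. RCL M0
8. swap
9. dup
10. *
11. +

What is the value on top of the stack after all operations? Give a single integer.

After op 1 (push 2): stack=[2] mem=[0,0,0,0]
After op 2 (push 6): stack=[2,6] mem=[0,0,0,0]
After op 3 (RCL M0): stack=[2,6,0] mem=[0,0,0,0]
After op 4 (STO M0): stack=[2,6] mem=[0,0,0,0]
After op 5 (/): stack=[0] mem=[0,0,0,0]
After op 6 (push 15): stack=[0,15] mem=[0,0,0,0]
After op 7 (RCL M0): stack=[0,15,0] mem=[0,0,0,0]
After op 8 (swap): stack=[0,0,15] mem=[0,0,0,0]
After op 9 (dup): stack=[0,0,15,15] mem=[0,0,0,0]
After op 10 (*): stack=[0,0,225] mem=[0,0,0,0]
After op 11 (+): stack=[0,225] mem=[0,0,0,0]

Answer: 225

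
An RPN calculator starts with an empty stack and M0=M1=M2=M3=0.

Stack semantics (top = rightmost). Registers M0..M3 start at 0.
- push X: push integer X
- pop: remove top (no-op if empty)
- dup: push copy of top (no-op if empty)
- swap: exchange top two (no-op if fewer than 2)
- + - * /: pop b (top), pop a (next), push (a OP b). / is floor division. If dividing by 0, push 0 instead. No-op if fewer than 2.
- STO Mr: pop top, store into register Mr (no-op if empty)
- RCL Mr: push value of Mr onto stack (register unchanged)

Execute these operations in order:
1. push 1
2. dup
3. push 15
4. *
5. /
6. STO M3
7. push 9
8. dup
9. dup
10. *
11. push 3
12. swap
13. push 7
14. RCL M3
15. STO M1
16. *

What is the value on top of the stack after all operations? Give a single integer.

After op 1 (push 1): stack=[1] mem=[0,0,0,0]
After op 2 (dup): stack=[1,1] mem=[0,0,0,0]
After op 3 (push 15): stack=[1,1,15] mem=[0,0,0,0]
After op 4 (*): stack=[1,15] mem=[0,0,0,0]
After op 5 (/): stack=[0] mem=[0,0,0,0]
After op 6 (STO M3): stack=[empty] mem=[0,0,0,0]
After op 7 (push 9): stack=[9] mem=[0,0,0,0]
After op 8 (dup): stack=[9,9] mem=[0,0,0,0]
After op 9 (dup): stack=[9,9,9] mem=[0,0,0,0]
After op 10 (*): stack=[9,81] mem=[0,0,0,0]
After op 11 (push 3): stack=[9,81,3] mem=[0,0,0,0]
After op 12 (swap): stack=[9,3,81] mem=[0,0,0,0]
After op 13 (push 7): stack=[9,3,81,7] mem=[0,0,0,0]
After op 14 (RCL M3): stack=[9,3,81,7,0] mem=[0,0,0,0]
After op 15 (STO M1): stack=[9,3,81,7] mem=[0,0,0,0]
After op 16 (*): stack=[9,3,567] mem=[0,0,0,0]

Answer: 567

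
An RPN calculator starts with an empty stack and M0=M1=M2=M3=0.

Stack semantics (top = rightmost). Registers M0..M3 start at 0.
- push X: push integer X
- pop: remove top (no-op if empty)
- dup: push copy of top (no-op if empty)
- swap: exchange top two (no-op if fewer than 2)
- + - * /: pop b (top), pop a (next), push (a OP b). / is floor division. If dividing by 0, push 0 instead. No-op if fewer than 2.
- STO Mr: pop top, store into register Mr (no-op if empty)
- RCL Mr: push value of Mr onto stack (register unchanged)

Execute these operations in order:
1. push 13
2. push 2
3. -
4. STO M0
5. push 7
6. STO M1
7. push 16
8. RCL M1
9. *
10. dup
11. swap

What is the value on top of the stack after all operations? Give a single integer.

After op 1 (push 13): stack=[13] mem=[0,0,0,0]
After op 2 (push 2): stack=[13,2] mem=[0,0,0,0]
After op 3 (-): stack=[11] mem=[0,0,0,0]
After op 4 (STO M0): stack=[empty] mem=[11,0,0,0]
After op 5 (push 7): stack=[7] mem=[11,0,0,0]
After op 6 (STO M1): stack=[empty] mem=[11,7,0,0]
After op 7 (push 16): stack=[16] mem=[11,7,0,0]
After op 8 (RCL M1): stack=[16,7] mem=[11,7,0,0]
After op 9 (*): stack=[112] mem=[11,7,0,0]
After op 10 (dup): stack=[112,112] mem=[11,7,0,0]
After op 11 (swap): stack=[112,112] mem=[11,7,0,0]

Answer: 112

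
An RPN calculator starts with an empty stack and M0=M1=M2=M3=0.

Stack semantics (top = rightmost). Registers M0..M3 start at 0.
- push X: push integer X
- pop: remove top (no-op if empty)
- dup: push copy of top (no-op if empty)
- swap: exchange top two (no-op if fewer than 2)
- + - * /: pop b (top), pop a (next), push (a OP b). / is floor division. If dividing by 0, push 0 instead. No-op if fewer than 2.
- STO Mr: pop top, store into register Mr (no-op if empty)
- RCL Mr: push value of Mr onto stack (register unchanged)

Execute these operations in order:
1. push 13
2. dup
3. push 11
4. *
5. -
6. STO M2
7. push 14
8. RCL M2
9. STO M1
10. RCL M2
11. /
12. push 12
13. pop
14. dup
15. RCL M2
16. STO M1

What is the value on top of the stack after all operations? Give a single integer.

After op 1 (push 13): stack=[13] mem=[0,0,0,0]
After op 2 (dup): stack=[13,13] mem=[0,0,0,0]
After op 3 (push 11): stack=[13,13,11] mem=[0,0,0,0]
After op 4 (*): stack=[13,143] mem=[0,0,0,0]
After op 5 (-): stack=[-130] mem=[0,0,0,0]
After op 6 (STO M2): stack=[empty] mem=[0,0,-130,0]
After op 7 (push 14): stack=[14] mem=[0,0,-130,0]
After op 8 (RCL M2): stack=[14,-130] mem=[0,0,-130,0]
After op 9 (STO M1): stack=[14] mem=[0,-130,-130,0]
After op 10 (RCL M2): stack=[14,-130] mem=[0,-130,-130,0]
After op 11 (/): stack=[-1] mem=[0,-130,-130,0]
After op 12 (push 12): stack=[-1,12] mem=[0,-130,-130,0]
After op 13 (pop): stack=[-1] mem=[0,-130,-130,0]
After op 14 (dup): stack=[-1,-1] mem=[0,-130,-130,0]
After op 15 (RCL M2): stack=[-1,-1,-130] mem=[0,-130,-130,0]
After op 16 (STO M1): stack=[-1,-1] mem=[0,-130,-130,0]

Answer: -1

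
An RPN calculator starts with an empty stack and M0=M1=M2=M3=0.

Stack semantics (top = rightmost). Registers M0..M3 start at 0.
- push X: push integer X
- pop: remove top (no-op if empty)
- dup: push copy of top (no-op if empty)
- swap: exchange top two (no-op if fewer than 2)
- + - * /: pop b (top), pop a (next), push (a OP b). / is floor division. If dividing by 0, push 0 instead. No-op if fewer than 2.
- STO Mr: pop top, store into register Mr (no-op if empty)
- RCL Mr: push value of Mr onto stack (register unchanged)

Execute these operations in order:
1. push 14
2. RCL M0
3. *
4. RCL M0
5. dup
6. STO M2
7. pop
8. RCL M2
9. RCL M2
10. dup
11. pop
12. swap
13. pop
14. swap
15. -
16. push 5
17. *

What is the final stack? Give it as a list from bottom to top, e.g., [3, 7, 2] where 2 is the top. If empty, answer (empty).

Answer: [0]

Derivation:
After op 1 (push 14): stack=[14] mem=[0,0,0,0]
After op 2 (RCL M0): stack=[14,0] mem=[0,0,0,0]
After op 3 (*): stack=[0] mem=[0,0,0,0]
After op 4 (RCL M0): stack=[0,0] mem=[0,0,0,0]
After op 5 (dup): stack=[0,0,0] mem=[0,0,0,0]
After op 6 (STO M2): stack=[0,0] mem=[0,0,0,0]
After op 7 (pop): stack=[0] mem=[0,0,0,0]
After op 8 (RCL M2): stack=[0,0] mem=[0,0,0,0]
After op 9 (RCL M2): stack=[0,0,0] mem=[0,0,0,0]
After op 10 (dup): stack=[0,0,0,0] mem=[0,0,0,0]
After op 11 (pop): stack=[0,0,0] mem=[0,0,0,0]
After op 12 (swap): stack=[0,0,0] mem=[0,0,0,0]
After op 13 (pop): stack=[0,0] mem=[0,0,0,0]
After op 14 (swap): stack=[0,0] mem=[0,0,0,0]
After op 15 (-): stack=[0] mem=[0,0,0,0]
After op 16 (push 5): stack=[0,5] mem=[0,0,0,0]
After op 17 (*): stack=[0] mem=[0,0,0,0]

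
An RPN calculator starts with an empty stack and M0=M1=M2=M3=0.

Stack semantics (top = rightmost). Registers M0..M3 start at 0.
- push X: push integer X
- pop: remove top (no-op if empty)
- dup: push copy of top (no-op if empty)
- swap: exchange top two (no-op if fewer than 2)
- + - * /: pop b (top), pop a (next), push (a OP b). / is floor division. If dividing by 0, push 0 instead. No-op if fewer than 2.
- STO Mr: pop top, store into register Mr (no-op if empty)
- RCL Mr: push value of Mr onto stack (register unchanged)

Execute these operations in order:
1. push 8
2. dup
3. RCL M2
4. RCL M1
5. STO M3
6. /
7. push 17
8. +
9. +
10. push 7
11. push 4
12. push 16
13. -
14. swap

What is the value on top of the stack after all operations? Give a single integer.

Answer: 7

Derivation:
After op 1 (push 8): stack=[8] mem=[0,0,0,0]
After op 2 (dup): stack=[8,8] mem=[0,0,0,0]
After op 3 (RCL M2): stack=[8,8,0] mem=[0,0,0,0]
After op 4 (RCL M1): stack=[8,8,0,0] mem=[0,0,0,0]
After op 5 (STO M3): stack=[8,8,0] mem=[0,0,0,0]
After op 6 (/): stack=[8,0] mem=[0,0,0,0]
After op 7 (push 17): stack=[8,0,17] mem=[0,0,0,0]
After op 8 (+): stack=[8,17] mem=[0,0,0,0]
After op 9 (+): stack=[25] mem=[0,0,0,0]
After op 10 (push 7): stack=[25,7] mem=[0,0,0,0]
After op 11 (push 4): stack=[25,7,4] mem=[0,0,0,0]
After op 12 (push 16): stack=[25,7,4,16] mem=[0,0,0,0]
After op 13 (-): stack=[25,7,-12] mem=[0,0,0,0]
After op 14 (swap): stack=[25,-12,7] mem=[0,0,0,0]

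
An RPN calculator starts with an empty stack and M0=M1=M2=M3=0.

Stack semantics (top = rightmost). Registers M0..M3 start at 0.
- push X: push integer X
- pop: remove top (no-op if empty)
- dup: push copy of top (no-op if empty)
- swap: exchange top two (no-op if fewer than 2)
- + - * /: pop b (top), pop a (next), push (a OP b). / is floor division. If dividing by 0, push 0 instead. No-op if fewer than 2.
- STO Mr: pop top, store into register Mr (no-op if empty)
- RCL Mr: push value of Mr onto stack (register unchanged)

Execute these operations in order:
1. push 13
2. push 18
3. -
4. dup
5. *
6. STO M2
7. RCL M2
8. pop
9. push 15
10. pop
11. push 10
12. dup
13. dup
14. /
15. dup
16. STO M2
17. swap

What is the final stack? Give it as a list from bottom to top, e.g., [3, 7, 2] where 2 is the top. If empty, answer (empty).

After op 1 (push 13): stack=[13] mem=[0,0,0,0]
After op 2 (push 18): stack=[13,18] mem=[0,0,0,0]
After op 3 (-): stack=[-5] mem=[0,0,0,0]
After op 4 (dup): stack=[-5,-5] mem=[0,0,0,0]
After op 5 (*): stack=[25] mem=[0,0,0,0]
After op 6 (STO M2): stack=[empty] mem=[0,0,25,0]
After op 7 (RCL M2): stack=[25] mem=[0,0,25,0]
After op 8 (pop): stack=[empty] mem=[0,0,25,0]
After op 9 (push 15): stack=[15] mem=[0,0,25,0]
After op 10 (pop): stack=[empty] mem=[0,0,25,0]
After op 11 (push 10): stack=[10] mem=[0,0,25,0]
After op 12 (dup): stack=[10,10] mem=[0,0,25,0]
After op 13 (dup): stack=[10,10,10] mem=[0,0,25,0]
After op 14 (/): stack=[10,1] mem=[0,0,25,0]
After op 15 (dup): stack=[10,1,1] mem=[0,0,25,0]
After op 16 (STO M2): stack=[10,1] mem=[0,0,1,0]
After op 17 (swap): stack=[1,10] mem=[0,0,1,0]

Answer: [1, 10]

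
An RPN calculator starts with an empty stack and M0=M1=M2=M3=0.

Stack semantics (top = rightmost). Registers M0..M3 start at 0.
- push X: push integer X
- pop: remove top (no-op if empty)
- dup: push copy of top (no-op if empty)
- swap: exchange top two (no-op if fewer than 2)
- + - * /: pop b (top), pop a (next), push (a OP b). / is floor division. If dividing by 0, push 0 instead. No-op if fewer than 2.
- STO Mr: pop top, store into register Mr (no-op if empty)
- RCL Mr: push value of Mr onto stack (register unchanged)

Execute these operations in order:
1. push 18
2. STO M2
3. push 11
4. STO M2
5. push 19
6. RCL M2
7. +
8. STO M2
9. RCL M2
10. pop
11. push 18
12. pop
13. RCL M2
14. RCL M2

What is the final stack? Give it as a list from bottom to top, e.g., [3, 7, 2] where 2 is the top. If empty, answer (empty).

Answer: [30, 30]

Derivation:
After op 1 (push 18): stack=[18] mem=[0,0,0,0]
After op 2 (STO M2): stack=[empty] mem=[0,0,18,0]
After op 3 (push 11): stack=[11] mem=[0,0,18,0]
After op 4 (STO M2): stack=[empty] mem=[0,0,11,0]
After op 5 (push 19): stack=[19] mem=[0,0,11,0]
After op 6 (RCL M2): stack=[19,11] mem=[0,0,11,0]
After op 7 (+): stack=[30] mem=[0,0,11,0]
After op 8 (STO M2): stack=[empty] mem=[0,0,30,0]
After op 9 (RCL M2): stack=[30] mem=[0,0,30,0]
After op 10 (pop): stack=[empty] mem=[0,0,30,0]
After op 11 (push 18): stack=[18] mem=[0,0,30,0]
After op 12 (pop): stack=[empty] mem=[0,0,30,0]
After op 13 (RCL M2): stack=[30] mem=[0,0,30,0]
After op 14 (RCL M2): stack=[30,30] mem=[0,0,30,0]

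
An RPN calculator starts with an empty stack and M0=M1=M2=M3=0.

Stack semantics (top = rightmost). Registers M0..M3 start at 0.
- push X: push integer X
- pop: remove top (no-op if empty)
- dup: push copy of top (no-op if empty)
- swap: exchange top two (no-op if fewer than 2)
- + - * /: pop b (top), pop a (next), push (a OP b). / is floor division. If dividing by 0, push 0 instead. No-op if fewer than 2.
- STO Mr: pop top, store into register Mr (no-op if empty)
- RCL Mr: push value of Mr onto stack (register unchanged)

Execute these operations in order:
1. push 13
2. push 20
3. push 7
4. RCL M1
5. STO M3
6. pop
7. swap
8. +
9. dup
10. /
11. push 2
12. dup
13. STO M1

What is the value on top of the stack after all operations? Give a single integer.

Answer: 2

Derivation:
After op 1 (push 13): stack=[13] mem=[0,0,0,0]
After op 2 (push 20): stack=[13,20] mem=[0,0,0,0]
After op 3 (push 7): stack=[13,20,7] mem=[0,0,0,0]
After op 4 (RCL M1): stack=[13,20,7,0] mem=[0,0,0,0]
After op 5 (STO M3): stack=[13,20,7] mem=[0,0,0,0]
After op 6 (pop): stack=[13,20] mem=[0,0,0,0]
After op 7 (swap): stack=[20,13] mem=[0,0,0,0]
After op 8 (+): stack=[33] mem=[0,0,0,0]
After op 9 (dup): stack=[33,33] mem=[0,0,0,0]
After op 10 (/): stack=[1] mem=[0,0,0,0]
After op 11 (push 2): stack=[1,2] mem=[0,0,0,0]
After op 12 (dup): stack=[1,2,2] mem=[0,0,0,0]
After op 13 (STO M1): stack=[1,2] mem=[0,2,0,0]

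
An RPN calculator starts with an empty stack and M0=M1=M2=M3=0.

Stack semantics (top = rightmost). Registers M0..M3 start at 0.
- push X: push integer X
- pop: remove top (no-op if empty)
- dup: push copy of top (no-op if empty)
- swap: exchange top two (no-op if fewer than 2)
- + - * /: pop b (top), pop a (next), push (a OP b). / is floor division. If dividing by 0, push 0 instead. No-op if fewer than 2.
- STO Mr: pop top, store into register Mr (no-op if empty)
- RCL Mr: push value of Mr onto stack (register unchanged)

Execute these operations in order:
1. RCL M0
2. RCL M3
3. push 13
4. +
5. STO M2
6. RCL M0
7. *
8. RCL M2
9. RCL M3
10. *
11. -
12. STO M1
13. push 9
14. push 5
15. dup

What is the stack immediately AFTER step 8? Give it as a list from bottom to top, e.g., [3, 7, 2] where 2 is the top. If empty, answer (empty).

After op 1 (RCL M0): stack=[0] mem=[0,0,0,0]
After op 2 (RCL M3): stack=[0,0] mem=[0,0,0,0]
After op 3 (push 13): stack=[0,0,13] mem=[0,0,0,0]
After op 4 (+): stack=[0,13] mem=[0,0,0,0]
After op 5 (STO M2): stack=[0] mem=[0,0,13,0]
After op 6 (RCL M0): stack=[0,0] mem=[0,0,13,0]
After op 7 (*): stack=[0] mem=[0,0,13,0]
After op 8 (RCL M2): stack=[0,13] mem=[0,0,13,0]

[0, 13]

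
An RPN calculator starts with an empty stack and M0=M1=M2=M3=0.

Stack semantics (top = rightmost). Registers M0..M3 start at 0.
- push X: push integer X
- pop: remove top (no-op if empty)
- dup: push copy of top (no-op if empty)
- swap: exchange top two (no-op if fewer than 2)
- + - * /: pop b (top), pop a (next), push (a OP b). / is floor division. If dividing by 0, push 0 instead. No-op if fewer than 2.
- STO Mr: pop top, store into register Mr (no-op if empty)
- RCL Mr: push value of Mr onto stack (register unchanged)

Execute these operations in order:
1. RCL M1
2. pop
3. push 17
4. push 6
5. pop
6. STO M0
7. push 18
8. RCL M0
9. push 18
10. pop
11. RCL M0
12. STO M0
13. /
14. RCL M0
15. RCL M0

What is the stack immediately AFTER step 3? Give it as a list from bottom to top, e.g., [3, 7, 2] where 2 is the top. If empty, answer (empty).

After op 1 (RCL M1): stack=[0] mem=[0,0,0,0]
After op 2 (pop): stack=[empty] mem=[0,0,0,0]
After op 3 (push 17): stack=[17] mem=[0,0,0,0]

[17]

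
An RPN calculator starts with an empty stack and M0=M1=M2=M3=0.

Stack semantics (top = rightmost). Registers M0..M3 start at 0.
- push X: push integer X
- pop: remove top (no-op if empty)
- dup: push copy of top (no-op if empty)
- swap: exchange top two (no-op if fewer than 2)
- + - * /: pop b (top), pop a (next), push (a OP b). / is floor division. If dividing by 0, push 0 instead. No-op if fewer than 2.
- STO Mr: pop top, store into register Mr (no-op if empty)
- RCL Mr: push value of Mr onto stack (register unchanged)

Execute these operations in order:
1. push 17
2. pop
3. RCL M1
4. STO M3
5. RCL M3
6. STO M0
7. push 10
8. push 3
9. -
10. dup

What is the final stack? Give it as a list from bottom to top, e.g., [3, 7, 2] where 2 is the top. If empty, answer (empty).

Answer: [7, 7]

Derivation:
After op 1 (push 17): stack=[17] mem=[0,0,0,0]
After op 2 (pop): stack=[empty] mem=[0,0,0,0]
After op 3 (RCL M1): stack=[0] mem=[0,0,0,0]
After op 4 (STO M3): stack=[empty] mem=[0,0,0,0]
After op 5 (RCL M3): stack=[0] mem=[0,0,0,0]
After op 6 (STO M0): stack=[empty] mem=[0,0,0,0]
After op 7 (push 10): stack=[10] mem=[0,0,0,0]
After op 8 (push 3): stack=[10,3] mem=[0,0,0,0]
After op 9 (-): stack=[7] mem=[0,0,0,0]
After op 10 (dup): stack=[7,7] mem=[0,0,0,0]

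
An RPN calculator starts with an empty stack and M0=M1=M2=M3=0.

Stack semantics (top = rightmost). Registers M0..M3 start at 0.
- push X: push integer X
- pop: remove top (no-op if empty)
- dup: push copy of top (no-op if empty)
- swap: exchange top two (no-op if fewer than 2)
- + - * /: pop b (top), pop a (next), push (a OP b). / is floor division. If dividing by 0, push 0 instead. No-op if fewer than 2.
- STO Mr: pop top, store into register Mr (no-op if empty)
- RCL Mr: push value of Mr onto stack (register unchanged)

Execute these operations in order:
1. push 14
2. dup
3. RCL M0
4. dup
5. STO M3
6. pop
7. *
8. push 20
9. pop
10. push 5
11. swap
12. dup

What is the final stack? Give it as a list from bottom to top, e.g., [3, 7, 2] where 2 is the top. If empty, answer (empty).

After op 1 (push 14): stack=[14] mem=[0,0,0,0]
After op 2 (dup): stack=[14,14] mem=[0,0,0,0]
After op 3 (RCL M0): stack=[14,14,0] mem=[0,0,0,0]
After op 4 (dup): stack=[14,14,0,0] mem=[0,0,0,0]
After op 5 (STO M3): stack=[14,14,0] mem=[0,0,0,0]
After op 6 (pop): stack=[14,14] mem=[0,0,0,0]
After op 7 (*): stack=[196] mem=[0,0,0,0]
After op 8 (push 20): stack=[196,20] mem=[0,0,0,0]
After op 9 (pop): stack=[196] mem=[0,0,0,0]
After op 10 (push 5): stack=[196,5] mem=[0,0,0,0]
After op 11 (swap): stack=[5,196] mem=[0,0,0,0]
After op 12 (dup): stack=[5,196,196] mem=[0,0,0,0]

Answer: [5, 196, 196]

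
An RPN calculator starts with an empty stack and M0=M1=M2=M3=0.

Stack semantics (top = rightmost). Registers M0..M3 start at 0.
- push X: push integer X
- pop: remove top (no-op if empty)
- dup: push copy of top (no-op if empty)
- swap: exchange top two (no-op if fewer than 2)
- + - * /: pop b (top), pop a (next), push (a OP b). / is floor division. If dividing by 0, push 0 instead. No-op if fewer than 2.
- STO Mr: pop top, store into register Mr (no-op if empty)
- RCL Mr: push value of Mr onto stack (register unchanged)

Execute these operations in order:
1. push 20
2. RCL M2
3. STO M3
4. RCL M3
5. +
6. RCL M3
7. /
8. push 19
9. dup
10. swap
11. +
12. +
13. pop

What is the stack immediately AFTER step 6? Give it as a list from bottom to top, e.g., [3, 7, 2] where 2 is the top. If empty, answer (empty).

After op 1 (push 20): stack=[20] mem=[0,0,0,0]
After op 2 (RCL M2): stack=[20,0] mem=[0,0,0,0]
After op 3 (STO M3): stack=[20] mem=[0,0,0,0]
After op 4 (RCL M3): stack=[20,0] mem=[0,0,0,0]
After op 5 (+): stack=[20] mem=[0,0,0,0]
After op 6 (RCL M3): stack=[20,0] mem=[0,0,0,0]

[20, 0]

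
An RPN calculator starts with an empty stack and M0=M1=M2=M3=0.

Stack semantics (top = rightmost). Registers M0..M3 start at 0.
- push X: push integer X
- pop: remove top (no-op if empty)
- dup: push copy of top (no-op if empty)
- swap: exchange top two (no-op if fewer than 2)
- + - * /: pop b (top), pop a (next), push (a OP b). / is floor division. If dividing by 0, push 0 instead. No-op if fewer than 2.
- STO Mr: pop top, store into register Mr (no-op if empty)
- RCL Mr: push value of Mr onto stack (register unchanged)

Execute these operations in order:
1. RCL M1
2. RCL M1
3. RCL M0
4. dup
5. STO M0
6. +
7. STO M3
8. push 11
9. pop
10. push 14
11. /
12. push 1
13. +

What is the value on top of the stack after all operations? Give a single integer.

After op 1 (RCL M1): stack=[0] mem=[0,0,0,0]
After op 2 (RCL M1): stack=[0,0] mem=[0,0,0,0]
After op 3 (RCL M0): stack=[0,0,0] mem=[0,0,0,0]
After op 4 (dup): stack=[0,0,0,0] mem=[0,0,0,0]
After op 5 (STO M0): stack=[0,0,0] mem=[0,0,0,0]
After op 6 (+): stack=[0,0] mem=[0,0,0,0]
After op 7 (STO M3): stack=[0] mem=[0,0,0,0]
After op 8 (push 11): stack=[0,11] mem=[0,0,0,0]
After op 9 (pop): stack=[0] mem=[0,0,0,0]
After op 10 (push 14): stack=[0,14] mem=[0,0,0,0]
After op 11 (/): stack=[0] mem=[0,0,0,0]
After op 12 (push 1): stack=[0,1] mem=[0,0,0,0]
After op 13 (+): stack=[1] mem=[0,0,0,0]

Answer: 1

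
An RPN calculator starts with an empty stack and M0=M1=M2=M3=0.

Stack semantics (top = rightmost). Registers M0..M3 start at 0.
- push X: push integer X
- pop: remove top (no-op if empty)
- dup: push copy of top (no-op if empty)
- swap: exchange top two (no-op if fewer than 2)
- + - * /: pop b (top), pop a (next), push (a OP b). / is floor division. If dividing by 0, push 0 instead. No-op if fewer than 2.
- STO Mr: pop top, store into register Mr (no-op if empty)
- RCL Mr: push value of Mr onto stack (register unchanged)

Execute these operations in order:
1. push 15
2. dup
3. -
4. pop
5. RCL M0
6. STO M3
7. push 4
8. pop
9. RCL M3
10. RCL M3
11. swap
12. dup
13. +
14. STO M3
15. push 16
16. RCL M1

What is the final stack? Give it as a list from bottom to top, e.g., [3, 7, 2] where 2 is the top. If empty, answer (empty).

Answer: [0, 16, 0]

Derivation:
After op 1 (push 15): stack=[15] mem=[0,0,0,0]
After op 2 (dup): stack=[15,15] mem=[0,0,0,0]
After op 3 (-): stack=[0] mem=[0,0,0,0]
After op 4 (pop): stack=[empty] mem=[0,0,0,0]
After op 5 (RCL M0): stack=[0] mem=[0,0,0,0]
After op 6 (STO M3): stack=[empty] mem=[0,0,0,0]
After op 7 (push 4): stack=[4] mem=[0,0,0,0]
After op 8 (pop): stack=[empty] mem=[0,0,0,0]
After op 9 (RCL M3): stack=[0] mem=[0,0,0,0]
After op 10 (RCL M3): stack=[0,0] mem=[0,0,0,0]
After op 11 (swap): stack=[0,0] mem=[0,0,0,0]
After op 12 (dup): stack=[0,0,0] mem=[0,0,0,0]
After op 13 (+): stack=[0,0] mem=[0,0,0,0]
After op 14 (STO M3): stack=[0] mem=[0,0,0,0]
After op 15 (push 16): stack=[0,16] mem=[0,0,0,0]
After op 16 (RCL M1): stack=[0,16,0] mem=[0,0,0,0]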